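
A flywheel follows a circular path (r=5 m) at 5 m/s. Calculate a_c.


Given: v = 5 m/s, r = 5 m
Using a_c = v^2 / r
a_c = 5^2 / 5
a_c = 25 / 5
a_c = 5 m/s^2

5 m/s^2


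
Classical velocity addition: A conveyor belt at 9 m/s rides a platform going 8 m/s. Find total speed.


Given: object velocity = 9 m/s, platform velocity = 8 m/s (same direction)
Using classical velocity addition: v_total = v_object + v_platform
v_total = 9 + 8
v_total = 17 m/s

17 m/s


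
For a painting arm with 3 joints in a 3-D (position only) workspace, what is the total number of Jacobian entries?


Given: task space dimension = 3, joints = 3
Jacobian is a 3 x 3 matrix
Total entries = rows * columns
Total = 3 * 3
Total = 9

9


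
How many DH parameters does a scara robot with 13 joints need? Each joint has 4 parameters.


Given: 13 joints, 4 DH parameters per joint (d, theta, a, alpha)
Total DH parameters = number_of_joints * 4
Total = 13 * 4
Total = 52

52


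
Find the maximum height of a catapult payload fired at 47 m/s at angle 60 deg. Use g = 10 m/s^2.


Given: v0 = 47 m/s, theta = 60 deg, g = 10 m/s^2
sin^2(60) = 3/4
Using H = v0^2 * sin^2(theta) / (2*g)
H = 47^2 * 3/4 / (2*10)
H = 2209 * 3/4 / 20
H = 6627/4 / 20
H = 6627/80 m

6627/80 m


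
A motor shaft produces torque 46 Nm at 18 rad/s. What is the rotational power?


Given: tau = 46 Nm, omega = 18 rad/s
Using P = tau * omega
P = 46 * 18
P = 828 W

828 W


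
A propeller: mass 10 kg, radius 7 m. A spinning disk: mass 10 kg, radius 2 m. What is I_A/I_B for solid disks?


Given: M1=10 kg, R1=7 m, M2=10 kg, R2=2 m
For a disk: I = (1/2)*M*R^2, so I_A/I_B = (M1*R1^2)/(M2*R2^2)
M1*R1^2 = 10*49 = 490
M2*R2^2 = 10*4 = 40
I_A/I_B = 490/40 = 49/4

49/4


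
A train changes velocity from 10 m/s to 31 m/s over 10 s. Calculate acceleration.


Given: initial velocity v0 = 10 m/s, final velocity v = 31 m/s, time t = 10 s
Using a = (v - v0) / t
a = (31 - 10) / 10
a = 21 / 10
a = 21/10 m/s^2

21/10 m/s^2


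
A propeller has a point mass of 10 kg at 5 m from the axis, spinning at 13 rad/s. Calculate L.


Given: m = 10 kg, r = 5 m, omega = 13 rad/s
For a point mass: I = m*r^2
I = 10*5^2 = 10*25 = 250
L = I*omega = 250*13
L = 3250 kg*m^2/s

3250 kg*m^2/s


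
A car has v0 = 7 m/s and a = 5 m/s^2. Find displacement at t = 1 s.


Given: v0 = 7 m/s, a = 5 m/s^2, t = 1 s
Using s = v0*t + (1/2)*a*t^2
s = 7*1 + (1/2)*5*1^2
s = 7 + (1/2)*5
s = 7 + 5/2
s = 19/2

19/2 m


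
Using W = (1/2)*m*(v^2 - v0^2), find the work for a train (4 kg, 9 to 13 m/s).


Given: m = 4 kg, v0 = 9 m/s, v = 13 m/s
Using W = (1/2)*m*(v^2 - v0^2)
v^2 = 13^2 = 169
v0^2 = 9^2 = 81
v^2 - v0^2 = 169 - 81 = 88
W = (1/2)*4*88 = 176 J

176 J


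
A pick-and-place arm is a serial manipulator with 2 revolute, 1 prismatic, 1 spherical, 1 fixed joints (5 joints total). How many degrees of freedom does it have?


Given: serial robot with 2 revolute, 1 prismatic, 1 spherical, 1 fixed joints
DOF contribution per joint type: revolute=1, prismatic=1, spherical=3, fixed=0
DOF = 2*1 + 1*1 + 1*3 + 1*0
DOF = 6

6


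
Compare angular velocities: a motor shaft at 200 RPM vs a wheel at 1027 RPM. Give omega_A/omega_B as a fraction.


Given: RPM_A = 200, RPM_B = 1027
omega = 2*pi*RPM/60, so omega_A/omega_B = RPM_A / RPM_B
omega_A/omega_B = 200 / 1027
omega_A/omega_B = 200/1027

200/1027


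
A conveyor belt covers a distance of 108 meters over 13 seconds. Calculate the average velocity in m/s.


Given: distance d = 108 m, time t = 13 s
Using v = d / t
v = 108 / 13
v = 108/13 m/s

108/13 m/s


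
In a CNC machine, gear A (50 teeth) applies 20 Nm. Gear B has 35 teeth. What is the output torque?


Given: N1 = 50, N2 = 35, T1 = 20 Nm
Using T2/T1 = N2/N1
T2 = T1 * N2 / N1
T2 = 20 * 35 / 50
T2 = 700 / 50
T2 = 14 Nm

14 Nm


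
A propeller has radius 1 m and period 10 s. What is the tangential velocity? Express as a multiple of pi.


Given: radius r = 1 m, period T = 10 s
Using v = 2*pi*r / T
v = 2*pi*1 / 10
v = 2*pi / 10
v = 1/5*pi m/s

1/5*pi m/s


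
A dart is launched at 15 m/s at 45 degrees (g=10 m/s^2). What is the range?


Given: v0 = 15 m/s, theta = 45 deg, g = 10 m/s^2
sin(2*45) = sin(90) = 1
Using R = v0^2 * sin(2*theta) / g
R = 15^2 * 1 / 10
R = 225 / 10
R = 45/2 m

45/2 m


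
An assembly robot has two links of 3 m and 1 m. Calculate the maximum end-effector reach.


Given: L1 = 3 m, L2 = 1 m
For a 2-link planar arm, max reach = L1 + L2 (fully extended)
Max reach = 3 + 1
Max reach = 4 m

4 m


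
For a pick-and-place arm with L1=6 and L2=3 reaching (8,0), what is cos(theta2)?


Given: L1 = 6, L2 = 3, target (x, y) = (8, 0)
Using cos(theta2) = (x^2 + y^2 - L1^2 - L2^2) / (2*L1*L2)
x^2 + y^2 = 8^2 + 0 = 64
L1^2 + L2^2 = 36 + 9 = 45
Numerator = 64 - 45 = 19
Denominator = 2*6*3 = 36
cos(theta2) = 19/36 = 19/36

19/36


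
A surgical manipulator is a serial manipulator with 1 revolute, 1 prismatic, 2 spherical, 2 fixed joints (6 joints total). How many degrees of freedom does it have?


Given: serial robot with 1 revolute, 1 prismatic, 2 spherical, 2 fixed joints
DOF contribution per joint type: revolute=1, prismatic=1, spherical=3, fixed=0
DOF = 1*1 + 1*1 + 2*3 + 2*0
DOF = 8

8


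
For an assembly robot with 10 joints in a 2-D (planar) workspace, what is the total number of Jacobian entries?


Given: task space dimension = 2, joints = 10
Jacobian is a 2 x 10 matrix
Total entries = rows * columns
Total = 2 * 10
Total = 20

20


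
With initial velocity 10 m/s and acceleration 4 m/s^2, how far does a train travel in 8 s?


Given: v0 = 10 m/s, a = 4 m/s^2, t = 8 s
Using s = v0*t + (1/2)*a*t^2
s = 10*8 + (1/2)*4*8^2
s = 80 + (1/2)*256
s = 80 + 128
s = 208

208 m


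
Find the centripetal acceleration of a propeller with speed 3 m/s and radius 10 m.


Given: v = 3 m/s, r = 10 m
Using a_c = v^2 / r
a_c = 3^2 / 10
a_c = 9 / 10
a_c = 9/10 m/s^2

9/10 m/s^2


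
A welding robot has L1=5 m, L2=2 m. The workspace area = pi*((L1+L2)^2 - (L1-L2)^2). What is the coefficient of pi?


Given: L1 = 5, L2 = 2
(L1+L2)^2 = (7)^2 = 49
(L1-L2)^2 = (3)^2 = 9
Difference = 49 - 9 = 40
This equals 4*L1*L2 = 4*5*2 = 40
Workspace area = 40*pi

40


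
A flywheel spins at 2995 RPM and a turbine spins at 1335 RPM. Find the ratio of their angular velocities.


Given: RPM_A = 2995, RPM_B = 1335
omega = 2*pi*RPM/60, so omega_A/omega_B = RPM_A / RPM_B
omega_A/omega_B = 2995 / 1335
omega_A/omega_B = 599/267

599/267


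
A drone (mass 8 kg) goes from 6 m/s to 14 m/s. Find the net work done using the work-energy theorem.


Given: m = 8 kg, v0 = 6 m/s, v = 14 m/s
Using W = (1/2)*m*(v^2 - v0^2)
v^2 = 14^2 = 196
v0^2 = 6^2 = 36
v^2 - v0^2 = 196 - 36 = 160
W = (1/2)*8*160 = 640 J

640 J


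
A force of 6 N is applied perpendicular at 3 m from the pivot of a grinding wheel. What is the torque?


Given: F = 6 N, r = 3 m, angle = 90 deg (perpendicular)
Using tau = F * r * sin(90)
sin(90) = 1
tau = 6 * 3 * 1
tau = 18 Nm

18 Nm


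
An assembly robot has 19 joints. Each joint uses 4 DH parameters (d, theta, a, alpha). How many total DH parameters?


Given: 19 joints, 4 DH parameters per joint (d, theta, a, alpha)
Total DH parameters = number_of_joints * 4
Total = 19 * 4
Total = 76

76


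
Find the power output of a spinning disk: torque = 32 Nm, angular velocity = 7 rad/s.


Given: tau = 32 Nm, omega = 7 rad/s
Using P = tau * omega
P = 32 * 7
P = 224 W

224 W


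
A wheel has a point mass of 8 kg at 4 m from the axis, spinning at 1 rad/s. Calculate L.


Given: m = 8 kg, r = 4 m, omega = 1 rad/s
For a point mass: I = m*r^2
I = 8*4^2 = 8*16 = 128
L = I*omega = 128*1
L = 128 kg*m^2/s

128 kg*m^2/s


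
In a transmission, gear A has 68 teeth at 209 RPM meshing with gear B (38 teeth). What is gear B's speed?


Given: N1 = 68 teeth, w1 = 209 RPM, N2 = 38 teeth
Using N1*w1 = N2*w2
w2 = N1*w1 / N2
w2 = 68*209 / 38
w2 = 14212 / 38
w2 = 374 RPM

374 RPM


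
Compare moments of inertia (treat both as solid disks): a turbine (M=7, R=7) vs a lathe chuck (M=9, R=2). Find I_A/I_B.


Given: M1=7 kg, R1=7 m, M2=9 kg, R2=2 m
For a disk: I = (1/2)*M*R^2, so I_A/I_B = (M1*R1^2)/(M2*R2^2)
M1*R1^2 = 7*49 = 343
M2*R2^2 = 9*4 = 36
I_A/I_B = 343/36 = 343/36

343/36


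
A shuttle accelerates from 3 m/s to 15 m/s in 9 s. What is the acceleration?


Given: initial velocity v0 = 3 m/s, final velocity v = 15 m/s, time t = 9 s
Using a = (v - v0) / t
a = (15 - 3) / 9
a = 12 / 9
a = 4/3 m/s^2

4/3 m/s^2


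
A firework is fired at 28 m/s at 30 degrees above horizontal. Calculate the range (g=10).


Given: v0 = 28 m/s, theta = 30 deg, g = 10 m/s^2
sin(2*30) = sin(60) = sqrt(3)/2
Using R = v0^2 * sin(2*theta) / g
R = 28^2 * (sqrt(3)/2) / 10
R = 784 * sqrt(3) / 20
R = 196/5*sqrt(3) m

196/5*sqrt(3) m


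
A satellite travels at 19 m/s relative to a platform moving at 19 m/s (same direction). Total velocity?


Given: object velocity = 19 m/s, platform velocity = 19 m/s (same direction)
Using classical velocity addition: v_total = v_object + v_platform
v_total = 19 + 19
v_total = 38 m/s

38 m/s


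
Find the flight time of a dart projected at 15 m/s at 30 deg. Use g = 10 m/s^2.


Given: v0 = 15 m/s, theta = 30 deg, g = 10 m/s^2
sin(30) = 1/2
Using T = 2*v0*sin(theta) / g
T = 2*15*1/2 / 10
T = 15 / 10
T = 3/2 s

3/2 s


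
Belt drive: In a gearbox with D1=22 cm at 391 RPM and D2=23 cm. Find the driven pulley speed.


Given: D1 = 22 cm, w1 = 391 RPM, D2 = 23 cm
Using D1*w1 = D2*w2
w2 = D1*w1 / D2
w2 = 22*391 / 23
w2 = 8602 / 23
w2 = 374 RPM

374 RPM


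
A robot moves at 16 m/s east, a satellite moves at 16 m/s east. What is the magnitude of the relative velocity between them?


Given: v_A = 16 m/s east, v_B = 16 m/s east
Both move in the same direction; relative speed = |v_A - v_B|
|16 - 16| = |0|
= 0 m/s

0 m/s


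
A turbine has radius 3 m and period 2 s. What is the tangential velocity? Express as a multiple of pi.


Given: radius r = 3 m, period T = 2 s
Using v = 2*pi*r / T
v = 2*pi*3 / 2
v = 6*pi / 2
v = 3*pi m/s

3*pi m/s


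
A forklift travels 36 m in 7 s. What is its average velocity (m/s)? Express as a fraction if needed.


Given: distance d = 36 m, time t = 7 s
Using v = d / t
v = 36 / 7
v = 36/7 m/s

36/7 m/s


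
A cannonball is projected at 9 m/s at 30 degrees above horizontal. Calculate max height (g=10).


Given: v0 = 9 m/s, theta = 30 deg, g = 10 m/s^2
sin^2(30) = 1/4
Using H = v0^2 * sin^2(theta) / (2*g)
H = 9^2 * 1/4 / (2*10)
H = 81 * 1/4 / 20
H = 81/4 / 20
H = 81/80 m

81/80 m


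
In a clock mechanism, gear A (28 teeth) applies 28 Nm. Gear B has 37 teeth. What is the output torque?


Given: N1 = 28, N2 = 37, T1 = 28 Nm
Using T2/T1 = N2/N1
T2 = T1 * N2 / N1
T2 = 28 * 37 / 28
T2 = 1036 / 28
T2 = 37 Nm

37 Nm


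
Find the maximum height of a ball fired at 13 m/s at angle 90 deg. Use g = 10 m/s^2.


Given: v0 = 13 m/s, theta = 90 deg, g = 10 m/s^2
sin^2(90) = 1
Using H = v0^2 * sin^2(theta) / (2*g)
H = 13^2 * 1 / (2*10)
H = 169 * 1 / 20
H = 169 / 20
H = 169/20 m

169/20 m


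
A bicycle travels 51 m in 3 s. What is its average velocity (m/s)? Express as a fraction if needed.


Given: distance d = 51 m, time t = 3 s
Using v = d / t
v = 51 / 3
v = 17 m/s

17 m/s


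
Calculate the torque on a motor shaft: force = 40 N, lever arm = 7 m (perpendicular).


Given: F = 40 N, r = 7 m, angle = 90 deg (perpendicular)
Using tau = F * r * sin(90)
sin(90) = 1
tau = 40 * 7 * 1
tau = 280 Nm

280 Nm


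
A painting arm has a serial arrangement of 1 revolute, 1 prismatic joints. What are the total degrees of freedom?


Given: serial robot with 1 revolute, 1 prismatic joints
DOF contribution per joint type: revolute=1, prismatic=1, spherical=3, fixed=0
DOF = 1*1 + 1*1
DOF = 2

2


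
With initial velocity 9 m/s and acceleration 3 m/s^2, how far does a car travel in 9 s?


Given: v0 = 9 m/s, a = 3 m/s^2, t = 9 s
Using s = v0*t + (1/2)*a*t^2
s = 9*9 + (1/2)*3*9^2
s = 81 + (1/2)*243
s = 81 + 243/2
s = 405/2

405/2 m


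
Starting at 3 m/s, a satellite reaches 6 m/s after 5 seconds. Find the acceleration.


Given: initial velocity v0 = 3 m/s, final velocity v = 6 m/s, time t = 5 s
Using a = (v - v0) / t
a = (6 - 3) / 5
a = 3 / 5
a = 3/5 m/s^2

3/5 m/s^2


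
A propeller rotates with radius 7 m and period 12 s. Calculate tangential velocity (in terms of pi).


Given: radius r = 7 m, period T = 12 s
Using v = 2*pi*r / T
v = 2*pi*7 / 12
v = 14*pi / 12
v = 7/6*pi m/s

7/6*pi m/s


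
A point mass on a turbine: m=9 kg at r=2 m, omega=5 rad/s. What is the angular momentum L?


Given: m = 9 kg, r = 2 m, omega = 5 rad/s
For a point mass: I = m*r^2
I = 9*2^2 = 9*4 = 36
L = I*omega = 36*5
L = 180 kg*m^2/s

180 kg*m^2/s


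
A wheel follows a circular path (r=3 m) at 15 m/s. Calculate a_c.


Given: v = 15 m/s, r = 3 m
Using a_c = v^2 / r
a_c = 15^2 / 3
a_c = 225 / 3
a_c = 75 m/s^2

75 m/s^2


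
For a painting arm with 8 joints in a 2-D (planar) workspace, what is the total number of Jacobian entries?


Given: task space dimension = 2, joints = 8
Jacobian is a 2 x 8 matrix
Total entries = rows * columns
Total = 2 * 8
Total = 16

16


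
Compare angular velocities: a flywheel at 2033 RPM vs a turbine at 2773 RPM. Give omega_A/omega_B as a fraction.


Given: RPM_A = 2033, RPM_B = 2773
omega = 2*pi*RPM/60, so omega_A/omega_B = RPM_A / RPM_B
omega_A/omega_B = 2033 / 2773
omega_A/omega_B = 2033/2773

2033/2773


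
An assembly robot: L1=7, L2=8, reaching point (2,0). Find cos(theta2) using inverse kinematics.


Given: L1 = 7, L2 = 8, target (x, y) = (2, 0)
Using cos(theta2) = (x^2 + y^2 - L1^2 - L2^2) / (2*L1*L2)
x^2 + y^2 = 2^2 + 0 = 4
L1^2 + L2^2 = 49 + 64 = 113
Numerator = 4 - 113 = -109
Denominator = 2*7*8 = 112
cos(theta2) = -109/112 = -109/112

-109/112


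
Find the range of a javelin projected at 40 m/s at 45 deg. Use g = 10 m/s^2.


Given: v0 = 40 m/s, theta = 45 deg, g = 10 m/s^2
sin(2*45) = sin(90) = 1
Using R = v0^2 * sin(2*theta) / g
R = 40^2 * 1 / 10
R = 1600 / 10
R = 160 m

160 m


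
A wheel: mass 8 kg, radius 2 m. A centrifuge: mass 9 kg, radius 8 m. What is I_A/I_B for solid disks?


Given: M1=8 kg, R1=2 m, M2=9 kg, R2=8 m
For a disk: I = (1/2)*M*R^2, so I_A/I_B = (M1*R1^2)/(M2*R2^2)
M1*R1^2 = 8*4 = 32
M2*R2^2 = 9*64 = 576
I_A/I_B = 32/576 = 1/18

1/18


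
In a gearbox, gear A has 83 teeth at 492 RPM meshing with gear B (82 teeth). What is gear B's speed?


Given: N1 = 83 teeth, w1 = 492 RPM, N2 = 82 teeth
Using N1*w1 = N2*w2
w2 = N1*w1 / N2
w2 = 83*492 / 82
w2 = 40836 / 82
w2 = 498 RPM

498 RPM


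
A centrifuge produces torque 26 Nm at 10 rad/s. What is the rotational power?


Given: tau = 26 Nm, omega = 10 rad/s
Using P = tau * omega
P = 26 * 10
P = 260 W

260 W


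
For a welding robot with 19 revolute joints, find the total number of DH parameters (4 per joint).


Given: 19 joints, 4 DH parameters per joint (d, theta, a, alpha)
Total DH parameters = number_of_joints * 4
Total = 19 * 4
Total = 76

76


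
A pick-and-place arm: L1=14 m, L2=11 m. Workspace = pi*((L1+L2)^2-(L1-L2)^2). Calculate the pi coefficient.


Given: L1 = 14, L2 = 11
(L1+L2)^2 = (25)^2 = 625
(L1-L2)^2 = (3)^2 = 9
Difference = 625 - 9 = 616
This equals 4*L1*L2 = 4*14*11 = 616
Workspace area = 616*pi

616


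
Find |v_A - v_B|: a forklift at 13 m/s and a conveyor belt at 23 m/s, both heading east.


Given: v_A = 13 m/s east, v_B = 23 m/s east
Both move in the same direction; relative speed = |v_A - v_B|
|13 - 23| = |-10|
= 10 m/s

10 m/s


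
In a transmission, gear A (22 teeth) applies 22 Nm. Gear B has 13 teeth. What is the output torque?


Given: N1 = 22, N2 = 13, T1 = 22 Nm
Using T2/T1 = N2/N1
T2 = T1 * N2 / N1
T2 = 22 * 13 / 22
T2 = 286 / 22
T2 = 13 Nm

13 Nm


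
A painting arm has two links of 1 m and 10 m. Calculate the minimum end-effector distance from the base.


Given: L1 = 1 m, L2 = 10 m
For a 2-link planar arm, min reach = |L1 - L2| (second link folded back)
Min reach = |1 - 10|
Min reach = 9 m

9 m


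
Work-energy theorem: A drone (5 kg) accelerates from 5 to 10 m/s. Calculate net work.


Given: m = 5 kg, v0 = 5 m/s, v = 10 m/s
Using W = (1/2)*m*(v^2 - v0^2)
v^2 = 10^2 = 100
v0^2 = 5^2 = 25
v^2 - v0^2 = 100 - 25 = 75
W = (1/2)*5*75 = 375/2 J

375/2 J


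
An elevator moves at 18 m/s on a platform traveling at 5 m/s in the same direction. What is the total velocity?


Given: object velocity = 18 m/s, platform velocity = 5 m/s (same direction)
Using classical velocity addition: v_total = v_object + v_platform
v_total = 18 + 5
v_total = 23 m/s

23 m/s


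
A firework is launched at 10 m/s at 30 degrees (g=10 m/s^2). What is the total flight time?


Given: v0 = 10 m/s, theta = 30 deg, g = 10 m/s^2
sin(30) = 1/2
Using T = 2*v0*sin(theta) / g
T = 2*10*1/2 / 10
T = 10 / 10
T = 1 s

1 s


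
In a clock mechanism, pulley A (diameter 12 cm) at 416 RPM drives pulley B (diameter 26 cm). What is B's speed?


Given: D1 = 12 cm, w1 = 416 RPM, D2 = 26 cm
Using D1*w1 = D2*w2
w2 = D1*w1 / D2
w2 = 12*416 / 26
w2 = 4992 / 26
w2 = 192 RPM

192 RPM


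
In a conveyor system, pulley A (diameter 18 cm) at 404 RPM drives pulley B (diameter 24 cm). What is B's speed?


Given: D1 = 18 cm, w1 = 404 RPM, D2 = 24 cm
Using D1*w1 = D2*w2
w2 = D1*w1 / D2
w2 = 18*404 / 24
w2 = 7272 / 24
w2 = 303 RPM

303 RPM


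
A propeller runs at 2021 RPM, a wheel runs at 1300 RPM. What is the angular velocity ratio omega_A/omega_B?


Given: RPM_A = 2021, RPM_B = 1300
omega = 2*pi*RPM/60, so omega_A/omega_B = RPM_A / RPM_B
omega_A/omega_B = 2021 / 1300
omega_A/omega_B = 2021/1300

2021/1300


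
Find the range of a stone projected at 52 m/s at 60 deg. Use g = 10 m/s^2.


Given: v0 = 52 m/s, theta = 60 deg, g = 10 m/s^2
sin(2*60) = sin(120) = sqrt(3)/2
Using R = v0^2 * sin(2*theta) / g
R = 52^2 * (sqrt(3)/2) / 10
R = 2704 * sqrt(3) / 20
R = 676/5*sqrt(3) m

676/5*sqrt(3) m


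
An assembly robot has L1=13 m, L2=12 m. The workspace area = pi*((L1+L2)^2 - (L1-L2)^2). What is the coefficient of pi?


Given: L1 = 13, L2 = 12
(L1+L2)^2 = (25)^2 = 625
(L1-L2)^2 = (1)^2 = 1
Difference = 625 - 1 = 624
This equals 4*L1*L2 = 4*13*12 = 624
Workspace area = 624*pi

624


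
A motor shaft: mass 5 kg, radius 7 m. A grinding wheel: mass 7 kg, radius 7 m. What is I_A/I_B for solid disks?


Given: M1=5 kg, R1=7 m, M2=7 kg, R2=7 m
For a disk: I = (1/2)*M*R^2, so I_A/I_B = (M1*R1^2)/(M2*R2^2)
M1*R1^2 = 5*49 = 245
M2*R2^2 = 7*49 = 343
I_A/I_B = 245/343 = 5/7

5/7


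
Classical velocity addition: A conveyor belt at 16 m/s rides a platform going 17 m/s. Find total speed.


Given: object velocity = 16 m/s, platform velocity = 17 m/s (same direction)
Using classical velocity addition: v_total = v_object + v_platform
v_total = 16 + 17
v_total = 33 m/s

33 m/s


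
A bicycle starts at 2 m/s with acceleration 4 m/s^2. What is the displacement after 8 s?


Given: v0 = 2 m/s, a = 4 m/s^2, t = 8 s
Using s = v0*t + (1/2)*a*t^2
s = 2*8 + (1/2)*4*8^2
s = 16 + (1/2)*256
s = 16 + 128
s = 144

144 m


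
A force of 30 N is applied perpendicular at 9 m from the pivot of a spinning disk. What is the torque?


Given: F = 30 N, r = 9 m, angle = 90 deg (perpendicular)
Using tau = F * r * sin(90)
sin(90) = 1
tau = 30 * 9 * 1
tau = 270 Nm

270 Nm


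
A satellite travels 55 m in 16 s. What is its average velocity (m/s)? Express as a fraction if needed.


Given: distance d = 55 m, time t = 16 s
Using v = d / t
v = 55 / 16
v = 55/16 m/s

55/16 m/s


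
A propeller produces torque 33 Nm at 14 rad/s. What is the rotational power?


Given: tau = 33 Nm, omega = 14 rad/s
Using P = tau * omega
P = 33 * 14
P = 462 W

462 W


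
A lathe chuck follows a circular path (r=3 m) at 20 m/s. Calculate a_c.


Given: v = 20 m/s, r = 3 m
Using a_c = v^2 / r
a_c = 20^2 / 3
a_c = 400 / 3
a_c = 400/3 m/s^2

400/3 m/s^2


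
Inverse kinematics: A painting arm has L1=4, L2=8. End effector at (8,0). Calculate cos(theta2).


Given: L1 = 4, L2 = 8, target (x, y) = (8, 0)
Using cos(theta2) = (x^2 + y^2 - L1^2 - L2^2) / (2*L1*L2)
x^2 + y^2 = 8^2 + 0 = 64
L1^2 + L2^2 = 16 + 64 = 80
Numerator = 64 - 80 = -16
Denominator = 2*4*8 = 64
cos(theta2) = -16/64 = -1/4

-1/4


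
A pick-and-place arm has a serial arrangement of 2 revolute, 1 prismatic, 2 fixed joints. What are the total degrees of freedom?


Given: serial robot with 2 revolute, 1 prismatic, 2 fixed joints
DOF contribution per joint type: revolute=1, prismatic=1, spherical=3, fixed=0
DOF = 2*1 + 1*1 + 2*0
DOF = 3

3


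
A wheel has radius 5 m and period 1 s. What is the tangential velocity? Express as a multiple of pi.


Given: radius r = 5 m, period T = 1 s
Using v = 2*pi*r / T
v = 2*pi*5 / 1
v = 10*pi / 1
v = 10*pi m/s

10*pi m/s


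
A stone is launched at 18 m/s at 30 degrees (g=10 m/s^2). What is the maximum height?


Given: v0 = 18 m/s, theta = 30 deg, g = 10 m/s^2
sin^2(30) = 1/4
Using H = v0^2 * sin^2(theta) / (2*g)
H = 18^2 * 1/4 / (2*10)
H = 324 * 1/4 / 20
H = 81 / 20
H = 81/20 m

81/20 m


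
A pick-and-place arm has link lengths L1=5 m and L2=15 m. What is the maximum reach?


Given: L1 = 5 m, L2 = 15 m
For a 2-link planar arm, max reach = L1 + L2 (fully extended)
Max reach = 5 + 15
Max reach = 20 m

20 m


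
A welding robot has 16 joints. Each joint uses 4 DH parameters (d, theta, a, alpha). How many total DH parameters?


Given: 16 joints, 4 DH parameters per joint (d, theta, a, alpha)
Total DH parameters = number_of_joints * 4
Total = 16 * 4
Total = 64

64


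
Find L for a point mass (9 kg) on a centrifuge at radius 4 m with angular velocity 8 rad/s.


Given: m = 9 kg, r = 4 m, omega = 8 rad/s
For a point mass: I = m*r^2
I = 9*4^2 = 9*16 = 144
L = I*omega = 144*8
L = 1152 kg*m^2/s

1152 kg*m^2/s


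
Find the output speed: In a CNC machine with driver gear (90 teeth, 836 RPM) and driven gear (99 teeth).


Given: N1 = 90 teeth, w1 = 836 RPM, N2 = 99 teeth
Using N1*w1 = N2*w2
w2 = N1*w1 / N2
w2 = 90*836 / 99
w2 = 75240 / 99
w2 = 760 RPM

760 RPM


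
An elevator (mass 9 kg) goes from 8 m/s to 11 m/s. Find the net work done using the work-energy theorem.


Given: m = 9 kg, v0 = 8 m/s, v = 11 m/s
Using W = (1/2)*m*(v^2 - v0^2)
v^2 = 11^2 = 121
v0^2 = 8^2 = 64
v^2 - v0^2 = 121 - 64 = 57
W = (1/2)*9*57 = 513/2 J

513/2 J


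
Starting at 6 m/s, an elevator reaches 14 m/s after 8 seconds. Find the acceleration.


Given: initial velocity v0 = 6 m/s, final velocity v = 14 m/s, time t = 8 s
Using a = (v - v0) / t
a = (14 - 6) / 8
a = 8 / 8
a = 1 m/s^2

1 m/s^2


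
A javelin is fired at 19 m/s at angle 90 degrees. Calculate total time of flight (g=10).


Given: v0 = 19 m/s, theta = 90 deg, g = 10 m/s^2
sin(90) = 1
Using T = 2*v0*sin(theta) / g
T = 2*19*1 / 10
T = 38 / 10
T = 19/5 s

19/5 s


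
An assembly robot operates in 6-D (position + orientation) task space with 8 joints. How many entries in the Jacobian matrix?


Given: task space dimension = 6, joints = 8
Jacobian is a 6 x 8 matrix
Total entries = rows * columns
Total = 6 * 8
Total = 48

48


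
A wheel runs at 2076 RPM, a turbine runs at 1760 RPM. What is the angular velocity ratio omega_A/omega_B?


Given: RPM_A = 2076, RPM_B = 1760
omega = 2*pi*RPM/60, so omega_A/omega_B = RPM_A / RPM_B
omega_A/omega_B = 2076 / 1760
omega_A/omega_B = 519/440

519/440


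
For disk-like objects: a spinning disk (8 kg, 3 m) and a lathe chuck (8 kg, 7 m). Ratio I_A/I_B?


Given: M1=8 kg, R1=3 m, M2=8 kg, R2=7 m
For a disk: I = (1/2)*M*R^2, so I_A/I_B = (M1*R1^2)/(M2*R2^2)
M1*R1^2 = 8*9 = 72
M2*R2^2 = 8*49 = 392
I_A/I_B = 72/392 = 9/49

9/49


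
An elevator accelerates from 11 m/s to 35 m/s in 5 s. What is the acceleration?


Given: initial velocity v0 = 11 m/s, final velocity v = 35 m/s, time t = 5 s
Using a = (v - v0) / t
a = (35 - 11) / 5
a = 24 / 5
a = 24/5 m/s^2

24/5 m/s^2


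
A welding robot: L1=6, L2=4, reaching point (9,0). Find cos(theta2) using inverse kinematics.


Given: L1 = 6, L2 = 4, target (x, y) = (9, 0)
Using cos(theta2) = (x^2 + y^2 - L1^2 - L2^2) / (2*L1*L2)
x^2 + y^2 = 9^2 + 0 = 81
L1^2 + L2^2 = 36 + 16 = 52
Numerator = 81 - 52 = 29
Denominator = 2*6*4 = 48
cos(theta2) = 29/48 = 29/48

29/48


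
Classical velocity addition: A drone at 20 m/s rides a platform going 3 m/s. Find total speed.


Given: object velocity = 20 m/s, platform velocity = 3 m/s (same direction)
Using classical velocity addition: v_total = v_object + v_platform
v_total = 20 + 3
v_total = 23 m/s

23 m/s


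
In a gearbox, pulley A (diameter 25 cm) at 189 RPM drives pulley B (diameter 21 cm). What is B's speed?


Given: D1 = 25 cm, w1 = 189 RPM, D2 = 21 cm
Using D1*w1 = D2*w2
w2 = D1*w1 / D2
w2 = 25*189 / 21
w2 = 4725 / 21
w2 = 225 RPM

225 RPM


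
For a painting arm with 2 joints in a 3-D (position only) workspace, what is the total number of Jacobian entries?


Given: task space dimension = 3, joints = 2
Jacobian is a 3 x 2 matrix
Total entries = rows * columns
Total = 3 * 2
Total = 6

6


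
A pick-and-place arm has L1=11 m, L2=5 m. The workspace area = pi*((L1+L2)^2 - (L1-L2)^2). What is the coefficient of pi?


Given: L1 = 11, L2 = 5
(L1+L2)^2 = (16)^2 = 256
(L1-L2)^2 = (6)^2 = 36
Difference = 256 - 36 = 220
This equals 4*L1*L2 = 4*11*5 = 220
Workspace area = 220*pi

220


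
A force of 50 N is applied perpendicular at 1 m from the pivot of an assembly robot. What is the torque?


Given: F = 50 N, r = 1 m, angle = 90 deg (perpendicular)
Using tau = F * r * sin(90)
sin(90) = 1
tau = 50 * 1 * 1
tau = 50 Nm

50 Nm


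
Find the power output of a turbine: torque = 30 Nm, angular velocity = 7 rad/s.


Given: tau = 30 Nm, omega = 7 rad/s
Using P = tau * omega
P = 30 * 7
P = 210 W

210 W


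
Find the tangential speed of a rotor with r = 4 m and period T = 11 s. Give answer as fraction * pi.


Given: radius r = 4 m, period T = 11 s
Using v = 2*pi*r / T
v = 2*pi*4 / 11
v = 8*pi / 11
v = 8/11*pi m/s

8/11*pi m/s


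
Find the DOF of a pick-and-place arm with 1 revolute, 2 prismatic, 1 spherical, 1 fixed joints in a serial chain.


Given: serial robot with 1 revolute, 2 prismatic, 1 spherical, 1 fixed joints
DOF contribution per joint type: revolute=1, prismatic=1, spherical=3, fixed=0
DOF = 1*1 + 2*1 + 1*3 + 1*0
DOF = 6

6


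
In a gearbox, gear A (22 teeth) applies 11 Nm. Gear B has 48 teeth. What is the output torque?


Given: N1 = 22, N2 = 48, T1 = 11 Nm
Using T2/T1 = N2/N1
T2 = T1 * N2 / N1
T2 = 11 * 48 / 22
T2 = 528 / 22
T2 = 24 Nm

24 Nm


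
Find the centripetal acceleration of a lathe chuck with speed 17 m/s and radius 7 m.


Given: v = 17 m/s, r = 7 m
Using a_c = v^2 / r
a_c = 17^2 / 7
a_c = 289 / 7
a_c = 289/7 m/s^2

289/7 m/s^2


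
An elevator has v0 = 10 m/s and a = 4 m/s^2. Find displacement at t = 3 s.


Given: v0 = 10 m/s, a = 4 m/s^2, t = 3 s
Using s = v0*t + (1/2)*a*t^2
s = 10*3 + (1/2)*4*3^2
s = 30 + (1/2)*36
s = 30 + 18
s = 48

48 m


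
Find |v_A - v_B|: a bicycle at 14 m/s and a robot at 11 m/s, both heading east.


Given: v_A = 14 m/s east, v_B = 11 m/s east
Both move in the same direction; relative speed = |v_A - v_B|
|14 - 11| = |3|
= 3 m/s

3 m/s


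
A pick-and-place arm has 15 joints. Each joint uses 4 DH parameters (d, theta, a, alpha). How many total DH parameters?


Given: 15 joints, 4 DH parameters per joint (d, theta, a, alpha)
Total DH parameters = number_of_joints * 4
Total = 15 * 4
Total = 60

60


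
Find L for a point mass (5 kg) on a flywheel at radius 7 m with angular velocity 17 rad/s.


Given: m = 5 kg, r = 7 m, omega = 17 rad/s
For a point mass: I = m*r^2
I = 5*7^2 = 5*49 = 245
L = I*omega = 245*17
L = 4165 kg*m^2/s

4165 kg*m^2/s


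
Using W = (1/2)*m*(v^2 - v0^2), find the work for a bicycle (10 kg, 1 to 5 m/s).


Given: m = 10 kg, v0 = 1 m/s, v = 5 m/s
Using W = (1/2)*m*(v^2 - v0^2)
v^2 = 5^2 = 25
v0^2 = 1^2 = 1
v^2 - v0^2 = 25 - 1 = 24
W = (1/2)*10*24 = 120 J

120 J


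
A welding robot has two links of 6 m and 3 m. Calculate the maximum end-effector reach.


Given: L1 = 6 m, L2 = 3 m
For a 2-link planar arm, max reach = L1 + L2 (fully extended)
Max reach = 6 + 3
Max reach = 9 m

9 m


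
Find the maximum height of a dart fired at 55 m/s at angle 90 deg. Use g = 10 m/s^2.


Given: v0 = 55 m/s, theta = 90 deg, g = 10 m/s^2
sin^2(90) = 1
Using H = v0^2 * sin^2(theta) / (2*g)
H = 55^2 * 1 / (2*10)
H = 3025 * 1 / 20
H = 3025 / 20
H = 605/4 m

605/4 m


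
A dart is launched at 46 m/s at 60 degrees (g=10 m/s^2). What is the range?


Given: v0 = 46 m/s, theta = 60 deg, g = 10 m/s^2
sin(2*60) = sin(120) = sqrt(3)/2
Using R = v0^2 * sin(2*theta) / g
R = 46^2 * (sqrt(3)/2) / 10
R = 2116 * sqrt(3) / 20
R = 529/5*sqrt(3) m

529/5*sqrt(3) m


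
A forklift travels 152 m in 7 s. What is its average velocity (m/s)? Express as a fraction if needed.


Given: distance d = 152 m, time t = 7 s
Using v = d / t
v = 152 / 7
v = 152/7 m/s

152/7 m/s


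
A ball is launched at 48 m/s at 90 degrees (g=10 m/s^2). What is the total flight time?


Given: v0 = 48 m/s, theta = 90 deg, g = 10 m/s^2
sin(90) = 1
Using T = 2*v0*sin(theta) / g
T = 2*48*1 / 10
T = 96 / 10
T = 48/5 s

48/5 s


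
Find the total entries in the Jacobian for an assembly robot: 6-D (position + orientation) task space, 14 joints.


Given: task space dimension = 6, joints = 14
Jacobian is a 6 x 14 matrix
Total entries = rows * columns
Total = 6 * 14
Total = 84

84


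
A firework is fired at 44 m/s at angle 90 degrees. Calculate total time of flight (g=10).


Given: v0 = 44 m/s, theta = 90 deg, g = 10 m/s^2
sin(90) = 1
Using T = 2*v0*sin(theta) / g
T = 2*44*1 / 10
T = 88 / 10
T = 44/5 s

44/5 s


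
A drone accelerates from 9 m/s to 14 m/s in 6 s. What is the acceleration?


Given: initial velocity v0 = 9 m/s, final velocity v = 14 m/s, time t = 6 s
Using a = (v - v0) / t
a = (14 - 9) / 6
a = 5 / 6
a = 5/6 m/s^2

5/6 m/s^2


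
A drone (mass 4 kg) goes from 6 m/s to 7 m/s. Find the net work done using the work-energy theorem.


Given: m = 4 kg, v0 = 6 m/s, v = 7 m/s
Using W = (1/2)*m*(v^2 - v0^2)
v^2 = 7^2 = 49
v0^2 = 6^2 = 36
v^2 - v0^2 = 49 - 36 = 13
W = (1/2)*4*13 = 26 J

26 J


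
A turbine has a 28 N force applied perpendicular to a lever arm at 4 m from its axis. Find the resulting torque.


Given: F = 28 N, r = 4 m, angle = 90 deg (perpendicular)
Using tau = F * r * sin(90)
sin(90) = 1
tau = 28 * 4 * 1
tau = 112 Nm

112 Nm


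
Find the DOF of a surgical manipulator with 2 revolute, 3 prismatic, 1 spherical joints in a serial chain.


Given: serial robot with 2 revolute, 3 prismatic, 1 spherical joints
DOF contribution per joint type: revolute=1, prismatic=1, spherical=3, fixed=0
DOF = 2*1 + 3*1 + 1*3
DOF = 8

8


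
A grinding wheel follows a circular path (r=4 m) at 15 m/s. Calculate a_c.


Given: v = 15 m/s, r = 4 m
Using a_c = v^2 / r
a_c = 15^2 / 4
a_c = 225 / 4
a_c = 225/4 m/s^2

225/4 m/s^2


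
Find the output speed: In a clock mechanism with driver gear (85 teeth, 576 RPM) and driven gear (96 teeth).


Given: N1 = 85 teeth, w1 = 576 RPM, N2 = 96 teeth
Using N1*w1 = N2*w2
w2 = N1*w1 / N2
w2 = 85*576 / 96
w2 = 48960 / 96
w2 = 510 RPM

510 RPM


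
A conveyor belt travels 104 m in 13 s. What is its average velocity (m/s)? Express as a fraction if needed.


Given: distance d = 104 m, time t = 13 s
Using v = d / t
v = 104 / 13
v = 8 m/s

8 m/s


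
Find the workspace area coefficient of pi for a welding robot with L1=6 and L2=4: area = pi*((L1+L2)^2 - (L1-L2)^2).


Given: L1 = 6, L2 = 4
(L1+L2)^2 = (10)^2 = 100
(L1-L2)^2 = (2)^2 = 4
Difference = 100 - 4 = 96
This equals 4*L1*L2 = 4*6*4 = 96
Workspace area = 96*pi

96


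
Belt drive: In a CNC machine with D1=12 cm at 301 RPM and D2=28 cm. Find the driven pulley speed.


Given: D1 = 12 cm, w1 = 301 RPM, D2 = 28 cm
Using D1*w1 = D2*w2
w2 = D1*w1 / D2
w2 = 12*301 / 28
w2 = 3612 / 28
w2 = 129 RPM

129 RPM


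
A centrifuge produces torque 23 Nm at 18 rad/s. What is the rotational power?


Given: tau = 23 Nm, omega = 18 rad/s
Using P = tau * omega
P = 23 * 18
P = 414 W

414 W


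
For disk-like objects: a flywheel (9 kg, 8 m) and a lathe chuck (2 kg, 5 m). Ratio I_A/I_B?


Given: M1=9 kg, R1=8 m, M2=2 kg, R2=5 m
For a disk: I = (1/2)*M*R^2, so I_A/I_B = (M1*R1^2)/(M2*R2^2)
M1*R1^2 = 9*64 = 576
M2*R2^2 = 2*25 = 50
I_A/I_B = 576/50 = 288/25

288/25


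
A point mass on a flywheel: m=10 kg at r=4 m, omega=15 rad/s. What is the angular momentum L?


Given: m = 10 kg, r = 4 m, omega = 15 rad/s
For a point mass: I = m*r^2
I = 10*4^2 = 10*16 = 160
L = I*omega = 160*15
L = 2400 kg*m^2/s

2400 kg*m^2/s


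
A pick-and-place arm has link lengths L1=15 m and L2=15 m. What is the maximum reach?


Given: L1 = 15 m, L2 = 15 m
For a 2-link planar arm, max reach = L1 + L2 (fully extended)
Max reach = 15 + 15
Max reach = 30 m

30 m


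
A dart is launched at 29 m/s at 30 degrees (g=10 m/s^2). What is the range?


Given: v0 = 29 m/s, theta = 30 deg, g = 10 m/s^2
sin(2*30) = sin(60) = sqrt(3)/2
Using R = v0^2 * sin(2*theta) / g
R = 29^2 * (sqrt(3)/2) / 10
R = 841 * sqrt(3) / 20
R = 841/20*sqrt(3) m

841/20*sqrt(3) m


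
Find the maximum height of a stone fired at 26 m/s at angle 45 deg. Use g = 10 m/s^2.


Given: v0 = 26 m/s, theta = 45 deg, g = 10 m/s^2
sin^2(45) = 1/2
Using H = v0^2 * sin^2(theta) / (2*g)
H = 26^2 * 1/2 / (2*10)
H = 676 * 1/2 / 20
H = 338 / 20
H = 169/10 m

169/10 m


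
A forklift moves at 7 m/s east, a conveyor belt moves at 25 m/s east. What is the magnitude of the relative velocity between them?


Given: v_A = 7 m/s east, v_B = 25 m/s east
Both move in the same direction; relative speed = |v_A - v_B|
|7 - 25| = |-18|
= 18 m/s

18 m/s


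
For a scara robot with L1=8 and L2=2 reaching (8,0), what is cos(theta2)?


Given: L1 = 8, L2 = 2, target (x, y) = (8, 0)
Using cos(theta2) = (x^2 + y^2 - L1^2 - L2^2) / (2*L1*L2)
x^2 + y^2 = 8^2 + 0 = 64
L1^2 + L2^2 = 64 + 4 = 68
Numerator = 64 - 68 = -4
Denominator = 2*8*2 = 32
cos(theta2) = -4/32 = -1/8

-1/8


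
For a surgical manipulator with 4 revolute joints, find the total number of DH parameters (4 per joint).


Given: 4 joints, 4 DH parameters per joint (d, theta, a, alpha)
Total DH parameters = number_of_joints * 4
Total = 4 * 4
Total = 16

16


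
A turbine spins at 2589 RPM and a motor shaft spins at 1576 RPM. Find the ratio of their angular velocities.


Given: RPM_A = 2589, RPM_B = 1576
omega = 2*pi*RPM/60, so omega_A/omega_B = RPM_A / RPM_B
omega_A/omega_B = 2589 / 1576
omega_A/omega_B = 2589/1576

2589/1576


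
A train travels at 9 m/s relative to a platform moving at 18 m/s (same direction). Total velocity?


Given: object velocity = 9 m/s, platform velocity = 18 m/s (same direction)
Using classical velocity addition: v_total = v_object + v_platform
v_total = 9 + 18
v_total = 27 m/s

27 m/s


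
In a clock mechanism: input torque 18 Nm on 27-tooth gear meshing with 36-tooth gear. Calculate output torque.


Given: N1 = 27, N2 = 36, T1 = 18 Nm
Using T2/T1 = N2/N1
T2 = T1 * N2 / N1
T2 = 18 * 36 / 27
T2 = 648 / 27
T2 = 24 Nm

24 Nm


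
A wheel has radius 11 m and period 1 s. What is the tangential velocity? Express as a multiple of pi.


Given: radius r = 11 m, period T = 1 s
Using v = 2*pi*r / T
v = 2*pi*11 / 1
v = 22*pi / 1
v = 22*pi m/s

22*pi m/s


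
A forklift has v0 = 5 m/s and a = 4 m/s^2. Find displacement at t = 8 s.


Given: v0 = 5 m/s, a = 4 m/s^2, t = 8 s
Using s = v0*t + (1/2)*a*t^2
s = 5*8 + (1/2)*4*8^2
s = 40 + (1/2)*256
s = 40 + 128
s = 168

168 m


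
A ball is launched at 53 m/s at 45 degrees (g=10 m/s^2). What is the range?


Given: v0 = 53 m/s, theta = 45 deg, g = 10 m/s^2
sin(2*45) = sin(90) = 1
Using R = v0^2 * sin(2*theta) / g
R = 53^2 * 1 / 10
R = 2809 / 10
R = 2809/10 m

2809/10 m


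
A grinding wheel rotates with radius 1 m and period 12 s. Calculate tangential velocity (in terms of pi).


Given: radius r = 1 m, period T = 12 s
Using v = 2*pi*r / T
v = 2*pi*1 / 12
v = 2*pi / 12
v = 1/6*pi m/s

1/6*pi m/s


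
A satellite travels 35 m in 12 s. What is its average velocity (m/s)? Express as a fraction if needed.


Given: distance d = 35 m, time t = 12 s
Using v = d / t
v = 35 / 12
v = 35/12 m/s

35/12 m/s


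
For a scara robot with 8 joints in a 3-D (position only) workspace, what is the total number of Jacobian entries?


Given: task space dimension = 3, joints = 8
Jacobian is a 3 x 8 matrix
Total entries = rows * columns
Total = 3 * 8
Total = 24

24


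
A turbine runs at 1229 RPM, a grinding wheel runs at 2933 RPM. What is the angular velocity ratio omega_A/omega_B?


Given: RPM_A = 1229, RPM_B = 2933
omega = 2*pi*RPM/60, so omega_A/omega_B = RPM_A / RPM_B
omega_A/omega_B = 1229 / 2933
omega_A/omega_B = 1229/2933

1229/2933


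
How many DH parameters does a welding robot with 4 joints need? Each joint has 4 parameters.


Given: 4 joints, 4 DH parameters per joint (d, theta, a, alpha)
Total DH parameters = number_of_joints * 4
Total = 4 * 4
Total = 16

16


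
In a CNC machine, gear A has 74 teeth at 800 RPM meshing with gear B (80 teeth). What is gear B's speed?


Given: N1 = 74 teeth, w1 = 800 RPM, N2 = 80 teeth
Using N1*w1 = N2*w2
w2 = N1*w1 / N2
w2 = 74*800 / 80
w2 = 59200 / 80
w2 = 740 RPM

740 RPM


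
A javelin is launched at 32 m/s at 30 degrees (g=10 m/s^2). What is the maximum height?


Given: v0 = 32 m/s, theta = 30 deg, g = 10 m/s^2
sin^2(30) = 1/4
Using H = v0^2 * sin^2(theta) / (2*g)
H = 32^2 * 1/4 / (2*10)
H = 1024 * 1/4 / 20
H = 256 / 20
H = 64/5 m

64/5 m


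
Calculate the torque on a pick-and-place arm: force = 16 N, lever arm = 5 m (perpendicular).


Given: F = 16 N, r = 5 m, angle = 90 deg (perpendicular)
Using tau = F * r * sin(90)
sin(90) = 1
tau = 16 * 5 * 1
tau = 80 Nm

80 Nm


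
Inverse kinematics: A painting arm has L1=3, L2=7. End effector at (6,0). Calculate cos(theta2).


Given: L1 = 3, L2 = 7, target (x, y) = (6, 0)
Using cos(theta2) = (x^2 + y^2 - L1^2 - L2^2) / (2*L1*L2)
x^2 + y^2 = 6^2 + 0 = 36
L1^2 + L2^2 = 9 + 49 = 58
Numerator = 36 - 58 = -22
Denominator = 2*3*7 = 42
cos(theta2) = -22/42 = -11/21

-11/21


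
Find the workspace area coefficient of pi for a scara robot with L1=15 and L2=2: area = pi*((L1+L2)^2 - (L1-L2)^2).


Given: L1 = 15, L2 = 2
(L1+L2)^2 = (17)^2 = 289
(L1-L2)^2 = (13)^2 = 169
Difference = 289 - 169 = 120
This equals 4*L1*L2 = 4*15*2 = 120
Workspace area = 120*pi

120


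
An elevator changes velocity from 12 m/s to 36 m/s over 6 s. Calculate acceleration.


Given: initial velocity v0 = 12 m/s, final velocity v = 36 m/s, time t = 6 s
Using a = (v - v0) / t
a = (36 - 12) / 6
a = 24 / 6
a = 4 m/s^2

4 m/s^2


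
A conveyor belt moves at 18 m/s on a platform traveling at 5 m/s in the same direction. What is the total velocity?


Given: object velocity = 18 m/s, platform velocity = 5 m/s (same direction)
Using classical velocity addition: v_total = v_object + v_platform
v_total = 18 + 5
v_total = 23 m/s

23 m/s


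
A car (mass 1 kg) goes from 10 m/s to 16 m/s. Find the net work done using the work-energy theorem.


Given: m = 1 kg, v0 = 10 m/s, v = 16 m/s
Using W = (1/2)*m*(v^2 - v0^2)
v^2 = 16^2 = 256
v0^2 = 10^2 = 100
v^2 - v0^2 = 256 - 100 = 156
W = (1/2)*1*156 = 78 J

78 J


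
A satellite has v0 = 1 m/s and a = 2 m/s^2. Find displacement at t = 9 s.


Given: v0 = 1 m/s, a = 2 m/s^2, t = 9 s
Using s = v0*t + (1/2)*a*t^2
s = 1*9 + (1/2)*2*9^2
s = 9 + (1/2)*162
s = 9 + 81
s = 90

90 m


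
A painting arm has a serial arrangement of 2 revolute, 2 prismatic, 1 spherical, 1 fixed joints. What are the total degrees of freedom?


Given: serial robot with 2 revolute, 2 prismatic, 1 spherical, 1 fixed joints
DOF contribution per joint type: revolute=1, prismatic=1, spherical=3, fixed=0
DOF = 2*1 + 2*1 + 1*3 + 1*0
DOF = 7

7
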